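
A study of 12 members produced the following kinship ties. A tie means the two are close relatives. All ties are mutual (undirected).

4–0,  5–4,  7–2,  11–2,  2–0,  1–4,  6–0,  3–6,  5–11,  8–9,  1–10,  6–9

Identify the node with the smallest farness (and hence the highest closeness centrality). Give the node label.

Farness (sum of distances to all others) for each node — 0:21, 1:32, 2:26, 3:35, 4:24, 5:30, 6:25, 7:36, 8:43, 9:33, 10:42, 11:31.
The smallest farness is 21, for 0, so 0 has the highest closeness.

0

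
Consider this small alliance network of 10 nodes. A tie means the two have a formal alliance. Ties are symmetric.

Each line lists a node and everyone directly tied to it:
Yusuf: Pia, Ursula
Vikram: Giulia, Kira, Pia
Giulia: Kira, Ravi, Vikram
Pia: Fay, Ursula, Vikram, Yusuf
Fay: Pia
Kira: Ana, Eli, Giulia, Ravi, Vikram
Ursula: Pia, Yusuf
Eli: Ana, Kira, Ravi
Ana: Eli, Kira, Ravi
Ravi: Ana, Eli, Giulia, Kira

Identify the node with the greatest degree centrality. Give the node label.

Kira

Degrees — Ana:3, Eli:3, Fay:1, Giulia:3, Kira:5, Pia:4, Ravi:4, Ursula:2, Vikram:3, Yusuf:2.
The maximum is 5, attained only by Kira.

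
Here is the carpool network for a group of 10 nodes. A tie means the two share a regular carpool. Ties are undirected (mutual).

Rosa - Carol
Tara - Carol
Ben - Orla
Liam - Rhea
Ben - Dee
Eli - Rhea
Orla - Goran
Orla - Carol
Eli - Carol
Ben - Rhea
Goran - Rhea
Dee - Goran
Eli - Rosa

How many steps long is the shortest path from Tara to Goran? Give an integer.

3

One shortest route is Tara – Carol – Orla – Goran, which uses 3 edges, and at distance 2 from Tara we only reach {Eli, Orla, Rosa}, which does not include Goran. So d(Tara,Goran) = 3.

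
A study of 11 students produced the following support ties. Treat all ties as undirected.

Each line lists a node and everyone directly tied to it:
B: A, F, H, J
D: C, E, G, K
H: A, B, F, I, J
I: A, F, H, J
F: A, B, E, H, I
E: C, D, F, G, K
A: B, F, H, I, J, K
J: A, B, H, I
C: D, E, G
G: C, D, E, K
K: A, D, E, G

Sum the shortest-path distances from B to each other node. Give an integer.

19

Distances from B: A:1, C:3, D:3, E:2, F:1, G:3, H:1, I:2, J:1, K:2.
Sum = 1 + 3 + 3 + 2 + 1 + 3 + 1 + 2 + 1 + 2 = 19.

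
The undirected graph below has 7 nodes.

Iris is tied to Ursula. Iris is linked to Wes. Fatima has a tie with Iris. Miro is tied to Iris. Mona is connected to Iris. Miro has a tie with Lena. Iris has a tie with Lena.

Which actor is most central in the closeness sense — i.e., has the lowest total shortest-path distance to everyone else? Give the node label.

Farness (sum of distances to all others) for each node — Fatima:11, Iris:6, Lena:10, Miro:10, Mona:11, Ursula:11, Wes:11.
The smallest farness is 6, for Iris, so Iris has the highest closeness.

Iris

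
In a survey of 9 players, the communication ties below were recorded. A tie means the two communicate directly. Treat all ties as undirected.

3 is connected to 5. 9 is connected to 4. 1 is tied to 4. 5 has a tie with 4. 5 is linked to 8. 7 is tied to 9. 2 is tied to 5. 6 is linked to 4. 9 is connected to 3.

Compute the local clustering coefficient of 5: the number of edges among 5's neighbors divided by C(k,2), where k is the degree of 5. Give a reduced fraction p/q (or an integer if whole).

0

5's neighbors: 2, 3, 4, and 8 (k = 4).
Possible neighbor pairs: C(4,2) = 6. Edges among them: none → e = 0.
Clustering(5) = 0/6 = 0.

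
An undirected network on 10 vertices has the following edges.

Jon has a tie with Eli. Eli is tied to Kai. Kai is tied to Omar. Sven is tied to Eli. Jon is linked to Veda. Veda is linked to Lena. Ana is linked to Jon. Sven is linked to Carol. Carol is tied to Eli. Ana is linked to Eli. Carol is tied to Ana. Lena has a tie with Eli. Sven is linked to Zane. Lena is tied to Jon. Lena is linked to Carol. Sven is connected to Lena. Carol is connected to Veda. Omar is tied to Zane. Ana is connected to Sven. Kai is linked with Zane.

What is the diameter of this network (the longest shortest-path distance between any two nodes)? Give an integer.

Eccentricity of each node (its greatest distance to any other): Ana:3, Carol:3, Eli:2, Jon:3, Kai:3, Lena:3, Omar:4, Sven:2, Veda:4, Zane:3.
The maximum eccentricity is 4, realized for instance by the pair Veda–Omar via Veda – Jon – Eli – Kai – Omar. So the diameter is 4.

4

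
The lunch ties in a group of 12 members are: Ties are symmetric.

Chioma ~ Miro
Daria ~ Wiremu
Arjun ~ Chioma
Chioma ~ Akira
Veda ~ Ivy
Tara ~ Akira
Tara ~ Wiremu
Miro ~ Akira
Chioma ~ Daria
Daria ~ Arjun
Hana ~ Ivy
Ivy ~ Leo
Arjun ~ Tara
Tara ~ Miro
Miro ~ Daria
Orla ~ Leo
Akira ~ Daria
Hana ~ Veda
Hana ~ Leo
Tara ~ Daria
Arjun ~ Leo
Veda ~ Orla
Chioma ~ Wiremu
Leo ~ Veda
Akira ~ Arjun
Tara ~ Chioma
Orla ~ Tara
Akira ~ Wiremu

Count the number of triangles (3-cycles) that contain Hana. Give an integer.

3

Hana's neighbors: Ivy, Leo, and Veda.
Neighbor pairs that are themselves tied: Hana–Ivy–Leo; Hana–Ivy–Veda; Hana–Leo–Veda. Each forms one triangle with Hana, for 3 in total.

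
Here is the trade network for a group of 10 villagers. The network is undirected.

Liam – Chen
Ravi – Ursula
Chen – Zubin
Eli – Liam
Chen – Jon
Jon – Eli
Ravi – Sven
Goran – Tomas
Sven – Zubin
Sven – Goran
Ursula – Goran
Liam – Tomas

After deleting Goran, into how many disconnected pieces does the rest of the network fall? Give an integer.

Goran's neighbors (Sven, Tomas, and Ursula) remain reachable from one another through other ties, so the rest of the network stays in one piece.

1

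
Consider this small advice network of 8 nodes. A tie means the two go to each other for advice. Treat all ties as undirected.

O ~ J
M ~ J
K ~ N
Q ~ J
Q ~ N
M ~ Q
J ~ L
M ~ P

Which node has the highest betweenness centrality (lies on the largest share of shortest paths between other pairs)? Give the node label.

Unnormalized betweenness of each node: J:11, K:0, L:0, M:6, N:6, O:0, P:0, Q:10.
J has the largest value, 11, making it the main broker — the node through which the most shortest paths run.

J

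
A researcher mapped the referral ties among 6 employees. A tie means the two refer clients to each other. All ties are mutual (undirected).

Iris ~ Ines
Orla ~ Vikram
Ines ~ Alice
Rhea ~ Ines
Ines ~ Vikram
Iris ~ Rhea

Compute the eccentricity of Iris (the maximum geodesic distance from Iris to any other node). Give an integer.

Distances from Iris: Alice:2, Ines:1, Orla:3, Rhea:1, Vikram:2.
The largest is 3 (to Orla), so the eccentricity of Iris is 3.

3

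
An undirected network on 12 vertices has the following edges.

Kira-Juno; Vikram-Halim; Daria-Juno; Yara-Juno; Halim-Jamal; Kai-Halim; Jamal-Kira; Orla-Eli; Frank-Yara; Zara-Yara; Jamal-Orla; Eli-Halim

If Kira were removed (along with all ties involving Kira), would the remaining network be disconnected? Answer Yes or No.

Yes

Removing Kira leaves {Daria, Frank, Juno, Yara, and Zara} with no path to {Eli, Halim, Jamal, Kai, Orla, and Vikram}, so the network splits into 2 components. Kira is a cut vertex.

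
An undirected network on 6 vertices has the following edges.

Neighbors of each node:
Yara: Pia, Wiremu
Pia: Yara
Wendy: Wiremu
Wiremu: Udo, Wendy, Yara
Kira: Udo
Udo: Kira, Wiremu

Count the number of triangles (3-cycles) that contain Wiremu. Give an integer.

Wiremu's neighbors are Udo, Wendy, and Yara, but none of them are tied to each other, so no triangle contains Wiremu.

0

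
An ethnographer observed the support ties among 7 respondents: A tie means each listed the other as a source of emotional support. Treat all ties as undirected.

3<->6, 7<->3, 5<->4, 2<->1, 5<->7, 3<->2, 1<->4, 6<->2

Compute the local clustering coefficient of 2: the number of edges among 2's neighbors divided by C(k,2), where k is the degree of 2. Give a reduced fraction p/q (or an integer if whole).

2's neighbors: 1, 3, and 6 (k = 3).
Possible neighbor pairs: C(3,2) = 3. Edges among them: 3–6 → e = 1.
Clustering(2) = 1/3.

1/3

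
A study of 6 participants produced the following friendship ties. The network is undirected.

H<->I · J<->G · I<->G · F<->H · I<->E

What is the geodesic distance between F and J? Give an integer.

One shortest route is F – H – I – G – J, which uses 4 edges, and at distance 3 from F we only reach {E, G}, which does not include J. So d(F,J) = 4.

4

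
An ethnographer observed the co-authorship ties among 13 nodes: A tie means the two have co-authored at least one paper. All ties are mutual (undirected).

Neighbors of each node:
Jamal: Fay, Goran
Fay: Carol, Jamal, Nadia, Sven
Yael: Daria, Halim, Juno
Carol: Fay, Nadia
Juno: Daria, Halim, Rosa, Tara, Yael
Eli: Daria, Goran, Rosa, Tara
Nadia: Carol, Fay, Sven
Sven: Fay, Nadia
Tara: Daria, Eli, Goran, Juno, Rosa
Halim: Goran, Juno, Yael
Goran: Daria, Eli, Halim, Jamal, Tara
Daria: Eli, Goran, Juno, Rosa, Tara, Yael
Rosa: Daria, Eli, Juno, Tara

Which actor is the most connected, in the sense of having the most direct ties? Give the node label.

Daria

Degrees — Carol:2, Daria:6, Eli:4, Fay:4, Goran:5, Halim:3, Jamal:2, Juno:5, Nadia:3, Rosa:4, Sven:2, Tara:5, Yael:3.
The maximum is 6, attained only by Daria.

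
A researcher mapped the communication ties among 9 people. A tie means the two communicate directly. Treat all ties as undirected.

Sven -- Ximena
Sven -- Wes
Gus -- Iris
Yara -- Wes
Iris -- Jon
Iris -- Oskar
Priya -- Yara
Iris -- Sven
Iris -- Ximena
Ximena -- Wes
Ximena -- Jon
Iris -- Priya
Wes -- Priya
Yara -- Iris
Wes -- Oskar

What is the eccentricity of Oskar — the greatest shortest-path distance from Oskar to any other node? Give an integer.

Distances from Oskar: Gus:2, Iris:1, Jon:2, Priya:2, Sven:2, Wes:1, Ximena:2, Yara:2.
The largest is 2 (to Priya, Sven, Yara, Ximena, Gus, and Jon), so the eccentricity of Oskar is 2.

2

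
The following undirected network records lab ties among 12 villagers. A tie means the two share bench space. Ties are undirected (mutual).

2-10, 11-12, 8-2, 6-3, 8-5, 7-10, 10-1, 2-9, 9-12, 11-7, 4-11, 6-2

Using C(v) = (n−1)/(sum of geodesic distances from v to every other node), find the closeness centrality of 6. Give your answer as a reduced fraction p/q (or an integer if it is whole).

Distances from 6: 1:3, 2:1, 3:1, 4:5, 5:3, 7:3, 8:2, 9:2, 10:2, 11:4, 12:3. Sum = 29.
n = 12, so closeness = 11/29.

11/29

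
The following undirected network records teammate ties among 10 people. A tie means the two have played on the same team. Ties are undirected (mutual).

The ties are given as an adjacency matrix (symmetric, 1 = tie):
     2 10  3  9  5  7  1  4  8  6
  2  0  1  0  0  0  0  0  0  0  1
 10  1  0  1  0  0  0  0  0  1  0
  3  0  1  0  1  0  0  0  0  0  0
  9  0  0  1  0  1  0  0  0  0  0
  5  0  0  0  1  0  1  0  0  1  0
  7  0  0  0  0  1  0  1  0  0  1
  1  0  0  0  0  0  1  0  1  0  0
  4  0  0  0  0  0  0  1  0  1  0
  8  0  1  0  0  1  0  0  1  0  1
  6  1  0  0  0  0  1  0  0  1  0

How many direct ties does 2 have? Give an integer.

2

2 is directly tied to 6 and 10. That is 2 neighbors, so the degree of 2 is 2.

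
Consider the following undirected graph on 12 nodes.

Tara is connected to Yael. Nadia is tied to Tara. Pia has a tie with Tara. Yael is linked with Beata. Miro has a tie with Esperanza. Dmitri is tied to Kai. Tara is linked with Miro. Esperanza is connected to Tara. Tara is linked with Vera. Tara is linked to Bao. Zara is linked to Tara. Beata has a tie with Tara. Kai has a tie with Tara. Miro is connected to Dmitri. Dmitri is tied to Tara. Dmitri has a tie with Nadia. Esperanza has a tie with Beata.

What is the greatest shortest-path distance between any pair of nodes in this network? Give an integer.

Eccentricity of each node (its greatest distance to any other): Bao:2, Beata:2, Dmitri:2, Esperanza:2, Kai:2, Miro:2, Nadia:2, Pia:2, Tara:1, Vera:2, Yael:2, Zara:2.
The maximum eccentricity is 2, realized for instance by the pair Bao–Yael via Bao – Tara – Yael. So the diameter is 2.

2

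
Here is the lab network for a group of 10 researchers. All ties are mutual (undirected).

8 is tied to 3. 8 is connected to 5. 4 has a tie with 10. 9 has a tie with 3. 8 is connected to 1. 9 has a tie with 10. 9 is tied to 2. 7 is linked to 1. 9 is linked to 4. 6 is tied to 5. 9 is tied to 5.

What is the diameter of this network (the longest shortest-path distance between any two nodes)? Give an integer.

Eccentricity of each node (its greatest distance to any other): 1:4, 2:5, 3:3, 4:5, 5:3, 6:4, 7:5, 8:3, 9:4, 10:5.
The maximum eccentricity is 5, realized for instance by the pair 2–7 via 2 – 9 – 3 – 8 – 1 – 7. So the diameter is 5.

5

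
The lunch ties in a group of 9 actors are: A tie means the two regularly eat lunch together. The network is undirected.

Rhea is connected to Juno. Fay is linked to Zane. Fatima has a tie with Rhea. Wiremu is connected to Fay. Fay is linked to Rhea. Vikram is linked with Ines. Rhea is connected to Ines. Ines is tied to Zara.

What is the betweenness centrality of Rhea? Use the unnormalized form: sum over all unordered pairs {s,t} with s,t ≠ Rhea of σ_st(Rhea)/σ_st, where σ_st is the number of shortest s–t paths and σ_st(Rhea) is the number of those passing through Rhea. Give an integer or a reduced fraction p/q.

Pairs whose geodesics pass through Rhea — Zara–Wiremu: 1; Zara–Juno: 1; Zara–Fay: 1; Zara–Zane: 1; Zara–Fatima: 1; Wiremu–Juno: 1; Wiremu–Ines: 1; Wiremu–Vikram: 1; Wiremu–Fatima: 1; Juno–Ines: 1; Juno–Vikram: 1; Juno–Fay: 1; Juno–Zane: 1; Juno–Fatima: 1 … (+8 more pairs).
All other pairs contribute 0.
Summing the contributions gives betweenness(Rhea) = 22.

22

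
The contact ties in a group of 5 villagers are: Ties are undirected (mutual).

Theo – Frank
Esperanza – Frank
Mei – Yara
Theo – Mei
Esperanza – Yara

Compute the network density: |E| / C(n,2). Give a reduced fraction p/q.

There are 5 edges and 5 nodes, so the maximum possible is C(5,2) = 10.
Density = 5/10 = 1/2.

1/2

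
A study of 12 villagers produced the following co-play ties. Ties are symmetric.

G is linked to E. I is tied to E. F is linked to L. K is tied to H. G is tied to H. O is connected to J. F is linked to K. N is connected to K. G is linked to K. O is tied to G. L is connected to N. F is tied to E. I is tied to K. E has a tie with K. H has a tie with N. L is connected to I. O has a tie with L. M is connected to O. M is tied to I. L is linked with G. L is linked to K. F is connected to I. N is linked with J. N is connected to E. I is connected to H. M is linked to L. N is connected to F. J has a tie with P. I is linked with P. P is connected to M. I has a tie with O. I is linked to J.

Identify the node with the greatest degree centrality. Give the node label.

Degrees — E:5, F:5, G:5, H:4, I:9, J:4, K:7, L:7, M:4, N:6, O:5, P:3.
The maximum is 9, attained only by I.

I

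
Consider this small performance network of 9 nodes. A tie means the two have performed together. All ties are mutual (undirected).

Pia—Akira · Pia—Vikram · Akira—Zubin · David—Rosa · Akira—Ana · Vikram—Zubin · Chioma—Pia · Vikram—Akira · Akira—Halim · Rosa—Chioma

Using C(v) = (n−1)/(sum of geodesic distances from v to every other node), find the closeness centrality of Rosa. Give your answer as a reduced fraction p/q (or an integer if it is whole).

Distances from Rosa: Akira:3, Ana:4, Chioma:1, David:1, Halim:4, Pia:2, Vikram:3, Zubin:4. Sum = 22.
n = 9, so closeness = 8/22 = 4/11.

4/11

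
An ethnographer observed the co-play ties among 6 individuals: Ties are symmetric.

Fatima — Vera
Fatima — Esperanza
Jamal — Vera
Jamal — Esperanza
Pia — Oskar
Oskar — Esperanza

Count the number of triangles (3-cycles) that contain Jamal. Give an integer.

Jamal's neighbors are Esperanza and Vera, but none of them are tied to each other, so no triangle contains Jamal.

0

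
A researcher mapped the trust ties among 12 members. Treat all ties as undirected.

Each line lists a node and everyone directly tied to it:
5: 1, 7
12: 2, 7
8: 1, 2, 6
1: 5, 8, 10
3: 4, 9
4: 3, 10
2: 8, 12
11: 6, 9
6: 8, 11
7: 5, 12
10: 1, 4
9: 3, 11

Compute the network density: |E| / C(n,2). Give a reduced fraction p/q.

There are 13 edges and 12 nodes, so the maximum possible is C(12,2) = 66.
Density = 13/66.

13/66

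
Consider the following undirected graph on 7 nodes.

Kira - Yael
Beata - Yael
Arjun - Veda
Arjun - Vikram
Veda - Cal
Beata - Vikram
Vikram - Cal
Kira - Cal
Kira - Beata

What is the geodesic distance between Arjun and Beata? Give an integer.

One shortest route is Arjun – Vikram – Beata, which uses 2 edges, and Arjun and Beata are not directly tied, so nothing shorter exists. So d(Arjun,Beata) = 2.

2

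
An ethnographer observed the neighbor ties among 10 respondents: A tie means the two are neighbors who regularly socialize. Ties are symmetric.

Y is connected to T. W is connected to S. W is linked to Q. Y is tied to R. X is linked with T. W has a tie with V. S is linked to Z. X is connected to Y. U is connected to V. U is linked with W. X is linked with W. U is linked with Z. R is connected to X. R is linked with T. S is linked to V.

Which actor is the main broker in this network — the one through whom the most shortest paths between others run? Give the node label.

W

Unnormalized betweenness of each node: Q:0, R:0, S:7/2, T:0, U:7/2, V:1/3, W:73/3, X:18, Y:0, Z:1/3.
W has the largest value, 73/3, making it the main broker — the node through which the most shortest paths run.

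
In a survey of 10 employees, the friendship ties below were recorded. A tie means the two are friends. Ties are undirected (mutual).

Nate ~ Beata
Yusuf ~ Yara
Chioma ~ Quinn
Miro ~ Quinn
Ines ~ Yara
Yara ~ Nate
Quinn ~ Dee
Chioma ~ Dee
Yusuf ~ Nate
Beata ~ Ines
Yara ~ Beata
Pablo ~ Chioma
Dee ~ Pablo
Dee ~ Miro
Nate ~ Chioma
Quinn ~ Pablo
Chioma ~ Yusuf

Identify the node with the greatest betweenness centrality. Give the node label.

Chioma

Unnormalized betweenness of each node: Beata:13/6, Chioma:20, Dee:7/2, Ines:0, Miro:0, Nate:34/3, Pablo:0, Quinn:7/2, Yara:16/3, Yusuf:25/6.
Chioma has the largest value, 20, making it the main broker — the node through which the most shortest paths run.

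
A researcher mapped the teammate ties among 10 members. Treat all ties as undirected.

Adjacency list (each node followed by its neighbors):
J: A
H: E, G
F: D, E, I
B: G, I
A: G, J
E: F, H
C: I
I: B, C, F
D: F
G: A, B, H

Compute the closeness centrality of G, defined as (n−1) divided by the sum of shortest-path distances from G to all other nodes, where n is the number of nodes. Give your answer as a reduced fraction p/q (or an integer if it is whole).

9/19

Distances from G: A:1, B:1, C:3, D:4, E:2, F:3, H:1, I:2, J:2. Sum = 19.
n = 10, so closeness = 9/19.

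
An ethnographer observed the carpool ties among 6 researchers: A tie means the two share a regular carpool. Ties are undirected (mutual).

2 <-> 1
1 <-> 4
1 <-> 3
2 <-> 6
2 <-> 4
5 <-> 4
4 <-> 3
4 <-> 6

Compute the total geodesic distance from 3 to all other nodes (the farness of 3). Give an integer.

Distances from 3: 1:1, 2:2, 4:1, 5:2, 6:2.
Sum = 1 + 2 + 1 + 2 + 2 = 8.

8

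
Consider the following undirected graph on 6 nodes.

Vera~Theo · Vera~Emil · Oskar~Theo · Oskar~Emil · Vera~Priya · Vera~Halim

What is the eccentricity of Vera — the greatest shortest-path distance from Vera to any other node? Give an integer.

Distances from Vera: Emil:1, Halim:1, Oskar:2, Priya:1, Theo:1.
The largest is 2 (to Oskar), so the eccentricity of Vera is 2.

2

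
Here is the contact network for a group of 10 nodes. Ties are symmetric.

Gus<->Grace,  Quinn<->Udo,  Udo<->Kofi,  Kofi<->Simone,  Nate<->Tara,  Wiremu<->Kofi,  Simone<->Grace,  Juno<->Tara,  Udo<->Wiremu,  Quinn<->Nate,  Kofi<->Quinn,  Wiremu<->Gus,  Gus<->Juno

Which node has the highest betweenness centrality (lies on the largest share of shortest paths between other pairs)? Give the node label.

Gus

Unnormalized betweenness of each node: Grace:5/2, Gus:19/2, Juno:5, Kofi:8, Nate:9/2, Quinn:7, Simone:3, Tara:7/2, Udo:3/2, Wiremu:11/2.
Gus has the largest value, 19/2, making it the main broker — the node through which the most shortest paths run.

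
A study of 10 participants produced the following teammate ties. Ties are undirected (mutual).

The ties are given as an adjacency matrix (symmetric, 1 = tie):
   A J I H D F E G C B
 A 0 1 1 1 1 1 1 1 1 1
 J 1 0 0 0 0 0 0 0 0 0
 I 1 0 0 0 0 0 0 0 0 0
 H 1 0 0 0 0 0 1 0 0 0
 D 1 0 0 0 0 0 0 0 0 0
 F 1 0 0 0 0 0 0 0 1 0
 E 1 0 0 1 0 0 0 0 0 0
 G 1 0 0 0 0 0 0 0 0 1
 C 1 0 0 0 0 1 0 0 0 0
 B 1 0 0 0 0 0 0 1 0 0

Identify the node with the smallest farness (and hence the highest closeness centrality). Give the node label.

Farness (sum of distances to all others) for each node — A:9, B:16, C:16, D:17, E:16, F:16, G:16, H:16, I:17, J:17.
The smallest farness is 9, for A, so A has the highest closeness.

A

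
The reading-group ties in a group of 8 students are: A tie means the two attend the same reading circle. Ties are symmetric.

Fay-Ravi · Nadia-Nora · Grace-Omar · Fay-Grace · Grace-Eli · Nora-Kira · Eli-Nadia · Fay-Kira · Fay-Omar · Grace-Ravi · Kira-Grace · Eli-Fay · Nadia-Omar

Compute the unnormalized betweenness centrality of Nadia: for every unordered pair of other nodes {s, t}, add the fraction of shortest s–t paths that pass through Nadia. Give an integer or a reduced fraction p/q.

7/3

Pairs whose geodesics pass through Nadia — Omar–Eli: 1/3; Omar–Nora: 1; Eli–Nora: 1.
All other pairs contribute 0.
Summing the contributions gives betweenness(Nadia) = 7/3.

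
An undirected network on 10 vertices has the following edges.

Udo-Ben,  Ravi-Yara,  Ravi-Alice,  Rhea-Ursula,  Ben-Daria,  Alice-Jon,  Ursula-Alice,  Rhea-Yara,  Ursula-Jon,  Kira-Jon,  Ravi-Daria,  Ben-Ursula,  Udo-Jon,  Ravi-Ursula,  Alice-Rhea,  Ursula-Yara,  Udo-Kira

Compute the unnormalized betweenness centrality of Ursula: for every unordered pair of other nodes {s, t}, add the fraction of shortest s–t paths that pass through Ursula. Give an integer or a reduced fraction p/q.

Pairs whose geodesics pass through Ursula — Jon–Rhea: 1/2; Jon–Daria: 2/4; Jon–Ben: 1/2; Jon–Yara: 1; Jon–Ravi: 1/2; Udo–Rhea: 2/3; Udo–Yara: 2/2; Udo–Ravi: 2/4; Kira–Rhea: 1/2; Kira–Yara: 1; Kira–Ravi: 1/2; Rhea–Daria: 2/4; Rhea–Ben: 1; Rhea–Ravi: 1/3 … (+4 more pairs).
All other pairs contribute 0.
Summing the contributions gives betweenness(Ursula) = 71/6.

71/6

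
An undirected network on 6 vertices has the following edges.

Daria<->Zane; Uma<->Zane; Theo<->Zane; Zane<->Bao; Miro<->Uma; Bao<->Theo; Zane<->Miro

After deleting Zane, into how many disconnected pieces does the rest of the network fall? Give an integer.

Without Zane, the remaining ties split the others into: {Daria}; {Bao, Theo}; {Miro, Uma}.
That's 3 separate components.

3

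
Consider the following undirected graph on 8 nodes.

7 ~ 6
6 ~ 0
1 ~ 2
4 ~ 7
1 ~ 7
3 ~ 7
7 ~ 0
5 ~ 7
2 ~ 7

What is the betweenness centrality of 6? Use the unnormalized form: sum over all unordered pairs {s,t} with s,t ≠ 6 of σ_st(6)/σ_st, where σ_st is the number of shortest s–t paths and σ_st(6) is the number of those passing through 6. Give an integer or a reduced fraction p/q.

0

No shortest path between any pair of other nodes passes through 6.
Summing the contributions gives betweenness(6) = 0.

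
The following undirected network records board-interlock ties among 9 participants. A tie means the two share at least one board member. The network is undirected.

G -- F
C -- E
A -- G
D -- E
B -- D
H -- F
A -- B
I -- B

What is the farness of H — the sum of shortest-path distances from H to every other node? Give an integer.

Distances from H: A:3, B:4, C:7, D:5, E:6, F:1, G:2, I:5.
Sum = 3 + 4 + 7 + 5 + 6 + 1 + 2 + 5 = 33.

33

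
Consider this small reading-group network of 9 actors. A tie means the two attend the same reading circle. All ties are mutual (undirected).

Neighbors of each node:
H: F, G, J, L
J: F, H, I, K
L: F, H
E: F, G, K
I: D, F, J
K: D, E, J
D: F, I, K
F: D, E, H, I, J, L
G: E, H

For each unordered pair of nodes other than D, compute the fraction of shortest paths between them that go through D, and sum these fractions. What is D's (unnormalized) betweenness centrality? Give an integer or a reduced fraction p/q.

13/12

Pairs whose geodesics pass through D — I–K: 1/2; K–L: 1/4; K–F: 1/3.
All other pairs contribute 0.
Summing the contributions gives betweenness(D) = 13/12.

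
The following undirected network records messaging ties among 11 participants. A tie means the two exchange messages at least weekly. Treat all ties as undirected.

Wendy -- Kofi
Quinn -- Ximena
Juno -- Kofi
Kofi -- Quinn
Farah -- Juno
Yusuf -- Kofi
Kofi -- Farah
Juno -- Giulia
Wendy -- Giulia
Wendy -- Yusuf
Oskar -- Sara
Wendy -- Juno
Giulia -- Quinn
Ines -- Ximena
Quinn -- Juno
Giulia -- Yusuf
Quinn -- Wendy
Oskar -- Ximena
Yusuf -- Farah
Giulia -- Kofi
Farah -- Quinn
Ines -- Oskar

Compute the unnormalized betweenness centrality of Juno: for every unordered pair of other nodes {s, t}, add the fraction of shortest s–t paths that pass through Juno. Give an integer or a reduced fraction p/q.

Pairs whose geodesics pass through Juno — Wendy–Farah: 1/4; Farah–Giulia: 1/4.
All other pairs contribute 0.
Summing the contributions gives betweenness(Juno) = 1/2.

1/2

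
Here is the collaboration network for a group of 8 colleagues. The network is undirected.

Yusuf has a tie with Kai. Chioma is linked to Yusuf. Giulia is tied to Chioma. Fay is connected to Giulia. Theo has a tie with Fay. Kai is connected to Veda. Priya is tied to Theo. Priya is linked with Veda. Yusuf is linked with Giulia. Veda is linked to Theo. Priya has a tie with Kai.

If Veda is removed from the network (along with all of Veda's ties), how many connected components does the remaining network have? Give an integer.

Veda's neighbors (Kai, Priya, and Theo) remain reachable from one another through other ties, so the rest of the network stays in one piece.

1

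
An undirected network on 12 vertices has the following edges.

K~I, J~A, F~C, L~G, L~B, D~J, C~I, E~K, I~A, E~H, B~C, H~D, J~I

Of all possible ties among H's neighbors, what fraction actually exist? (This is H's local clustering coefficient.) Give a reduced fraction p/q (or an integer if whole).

0

H's neighbors: D and E (k = 2).
Possible neighbor pairs: C(2,2) = 1. Edges among them: none → e = 0.
Clustering(H) = 0/1.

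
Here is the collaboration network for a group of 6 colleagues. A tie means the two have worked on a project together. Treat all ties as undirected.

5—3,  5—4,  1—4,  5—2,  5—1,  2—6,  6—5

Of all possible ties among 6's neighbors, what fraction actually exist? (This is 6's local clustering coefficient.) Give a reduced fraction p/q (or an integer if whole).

1

6's neighbors: 2 and 5 (k = 2).
Possible neighbor pairs: C(2,2) = 1. Edges among them: 2–5 → e = 1.
Clustering(6) = 1/1.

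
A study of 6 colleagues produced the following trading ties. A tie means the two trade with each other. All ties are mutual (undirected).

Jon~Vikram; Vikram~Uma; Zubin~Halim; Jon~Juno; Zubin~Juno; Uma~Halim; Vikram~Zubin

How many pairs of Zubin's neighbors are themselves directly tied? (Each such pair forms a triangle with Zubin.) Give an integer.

0

Zubin's neighbors are Halim, Juno, and Vikram, but none of them are tied to each other, so no triangle contains Zubin.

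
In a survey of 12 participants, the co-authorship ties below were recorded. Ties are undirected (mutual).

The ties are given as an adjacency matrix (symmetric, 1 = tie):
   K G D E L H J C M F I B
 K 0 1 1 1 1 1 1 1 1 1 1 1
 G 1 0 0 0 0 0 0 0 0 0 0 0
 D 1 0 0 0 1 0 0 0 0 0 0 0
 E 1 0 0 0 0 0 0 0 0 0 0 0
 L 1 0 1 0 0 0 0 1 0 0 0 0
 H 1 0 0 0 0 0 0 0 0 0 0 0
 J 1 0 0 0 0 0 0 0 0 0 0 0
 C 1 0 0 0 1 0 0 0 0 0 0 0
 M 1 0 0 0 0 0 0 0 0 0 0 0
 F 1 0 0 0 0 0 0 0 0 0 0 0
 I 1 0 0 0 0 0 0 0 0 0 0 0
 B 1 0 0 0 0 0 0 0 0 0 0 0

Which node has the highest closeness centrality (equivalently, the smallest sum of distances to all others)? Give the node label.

K

Farness (sum of distances to all others) for each node — B:21, C:20, D:20, E:21, F:21, G:21, H:21, I:21, J:21, K:11, L:19, M:21.
The smallest farness is 11, for K, so K has the highest closeness.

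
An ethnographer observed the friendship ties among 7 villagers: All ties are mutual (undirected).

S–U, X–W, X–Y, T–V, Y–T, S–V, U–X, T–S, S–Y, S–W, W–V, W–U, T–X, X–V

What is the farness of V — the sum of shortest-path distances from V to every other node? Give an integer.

8

Distances from V: S:1, T:1, U:2, W:1, X:1, Y:2.
Sum = 1 + 1 + 2 + 1 + 1 + 2 = 8.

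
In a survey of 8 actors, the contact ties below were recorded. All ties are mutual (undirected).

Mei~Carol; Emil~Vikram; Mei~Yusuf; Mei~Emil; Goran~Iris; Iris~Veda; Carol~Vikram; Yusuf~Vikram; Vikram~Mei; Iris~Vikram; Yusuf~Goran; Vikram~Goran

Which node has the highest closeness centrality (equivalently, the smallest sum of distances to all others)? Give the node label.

Farness (sum of distances to all others) for each node — Carol:13, Emil:13, Goran:11, Iris:11, Mei:11, Veda:17, Vikram:8, Yusuf:12.
The smallest farness is 8, for Vikram, so Vikram has the highest closeness.

Vikram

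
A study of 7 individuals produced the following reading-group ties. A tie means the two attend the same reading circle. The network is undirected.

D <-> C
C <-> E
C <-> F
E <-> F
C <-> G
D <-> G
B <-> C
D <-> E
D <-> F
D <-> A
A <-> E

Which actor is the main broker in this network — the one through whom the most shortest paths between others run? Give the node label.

C

Unnormalized betweenness of each node: A:0, B:0, C:6, D:7/2, E:3/2, F:0, G:0.
C has the largest value, 6, making it the main broker — the node through which the most shortest paths run.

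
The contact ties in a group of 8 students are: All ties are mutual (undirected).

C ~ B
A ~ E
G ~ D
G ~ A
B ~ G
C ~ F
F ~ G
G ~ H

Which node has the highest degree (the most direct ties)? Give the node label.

Degrees — A:2, B:2, C:2, D:1, E:1, F:2, G:5, H:1.
The maximum is 5, attained only by G.

G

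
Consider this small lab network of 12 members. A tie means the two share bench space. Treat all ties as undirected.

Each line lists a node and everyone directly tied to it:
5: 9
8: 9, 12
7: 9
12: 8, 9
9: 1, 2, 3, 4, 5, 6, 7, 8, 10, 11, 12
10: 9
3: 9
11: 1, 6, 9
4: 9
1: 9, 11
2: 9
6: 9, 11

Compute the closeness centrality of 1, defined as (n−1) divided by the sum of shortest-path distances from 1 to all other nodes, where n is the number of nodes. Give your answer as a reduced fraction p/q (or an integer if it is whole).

11/20

Distances from 1: 2:2, 3:2, 4:2, 5:2, 6:2, 7:2, 8:2, 9:1, 10:2, 11:1, 12:2. Sum = 20.
n = 12, so closeness = 11/20.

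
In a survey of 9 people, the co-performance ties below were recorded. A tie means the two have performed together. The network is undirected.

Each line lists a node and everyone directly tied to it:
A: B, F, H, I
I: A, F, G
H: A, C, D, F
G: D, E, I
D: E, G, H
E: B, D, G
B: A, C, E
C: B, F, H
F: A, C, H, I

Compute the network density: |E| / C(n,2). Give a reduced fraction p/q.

There are 15 edges and 9 nodes, so the maximum possible is C(9,2) = 36.
Density = 15/36 = 5/12.

5/12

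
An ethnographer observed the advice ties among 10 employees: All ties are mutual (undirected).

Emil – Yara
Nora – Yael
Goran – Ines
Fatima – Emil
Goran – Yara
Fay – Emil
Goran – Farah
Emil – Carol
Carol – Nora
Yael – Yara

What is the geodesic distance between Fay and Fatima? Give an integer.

One shortest route is Fay – Emil – Fatima, which uses 2 edges, and Fay and Fatima are not directly tied, so nothing shorter exists. So d(Fay,Fatima) = 2.

2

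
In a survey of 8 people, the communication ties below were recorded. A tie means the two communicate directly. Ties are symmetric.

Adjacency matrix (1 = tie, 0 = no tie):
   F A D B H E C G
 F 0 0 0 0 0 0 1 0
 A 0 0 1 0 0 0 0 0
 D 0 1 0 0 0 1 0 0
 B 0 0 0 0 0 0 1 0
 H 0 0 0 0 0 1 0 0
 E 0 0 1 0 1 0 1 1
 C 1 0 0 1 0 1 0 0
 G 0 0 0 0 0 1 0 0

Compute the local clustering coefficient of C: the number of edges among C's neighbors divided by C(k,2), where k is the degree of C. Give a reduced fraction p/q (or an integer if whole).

C's neighbors: B, E, and F (k = 3).
Possible neighbor pairs: C(3,2) = 3. Edges among them: none → e = 0.
Clustering(C) = 0/3 = 0.

0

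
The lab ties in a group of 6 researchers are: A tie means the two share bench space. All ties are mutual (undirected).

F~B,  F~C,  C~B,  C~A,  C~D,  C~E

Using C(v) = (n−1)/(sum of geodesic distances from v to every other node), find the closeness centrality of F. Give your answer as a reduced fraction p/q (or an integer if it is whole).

5/8

Distances from F: A:2, B:1, C:1, D:2, E:2. Sum = 8.
n = 6, so closeness = 5/8.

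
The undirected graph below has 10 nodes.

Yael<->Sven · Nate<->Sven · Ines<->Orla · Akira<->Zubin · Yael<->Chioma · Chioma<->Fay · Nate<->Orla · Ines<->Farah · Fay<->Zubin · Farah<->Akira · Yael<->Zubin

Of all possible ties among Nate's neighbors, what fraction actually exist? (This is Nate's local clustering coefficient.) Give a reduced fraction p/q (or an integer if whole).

0

Nate's neighbors: Orla and Sven (k = 2).
Possible neighbor pairs: C(2,2) = 1. Edges among them: none → e = 0.
Clustering(Nate) = 0/1.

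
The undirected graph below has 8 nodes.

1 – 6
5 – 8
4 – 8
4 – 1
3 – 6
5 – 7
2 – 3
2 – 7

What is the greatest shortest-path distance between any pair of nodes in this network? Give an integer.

Eccentricity of each node (its greatest distance to any other): 1:4, 2:4, 3:4, 4:4, 5:4, 6:4, 7:4, 8:4.
The maximum eccentricity is 4, realized for instance by the pair 6–5 via 6 – 1 – 4 – 8 – 5. So the diameter is 4.

4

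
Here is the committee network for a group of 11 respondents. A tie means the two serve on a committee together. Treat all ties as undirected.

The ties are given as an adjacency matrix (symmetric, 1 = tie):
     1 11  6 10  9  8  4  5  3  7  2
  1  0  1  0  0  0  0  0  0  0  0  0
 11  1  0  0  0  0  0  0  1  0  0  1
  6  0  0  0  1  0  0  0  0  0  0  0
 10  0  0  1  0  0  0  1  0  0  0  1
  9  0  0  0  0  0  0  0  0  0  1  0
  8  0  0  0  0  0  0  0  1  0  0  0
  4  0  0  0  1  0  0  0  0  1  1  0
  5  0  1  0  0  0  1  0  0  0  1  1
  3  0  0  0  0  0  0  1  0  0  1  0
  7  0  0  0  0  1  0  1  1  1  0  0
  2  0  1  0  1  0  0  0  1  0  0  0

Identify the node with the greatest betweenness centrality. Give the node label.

Unnormalized betweenness of each node: 1:0, 2:9, 3:0, 4:13/2, 5:37/2, 6:0, 7:33/2, 8:0, 9:0, 10:23/2, 11:9.
5 has the largest value, 37/2, making it the main broker — the node through which the most shortest paths run.

5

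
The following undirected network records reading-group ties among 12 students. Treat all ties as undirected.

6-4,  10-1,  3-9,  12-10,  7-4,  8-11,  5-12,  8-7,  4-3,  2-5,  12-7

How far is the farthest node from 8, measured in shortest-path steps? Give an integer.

4

Distances from 8: 1:4, 2:4, 3:3, 4:2, 5:3, 6:3, 7:1, 9:4, 10:3, 11:1, 12:2.
The largest is 4 (to 9, 2, and 1), so the eccentricity of 8 is 4.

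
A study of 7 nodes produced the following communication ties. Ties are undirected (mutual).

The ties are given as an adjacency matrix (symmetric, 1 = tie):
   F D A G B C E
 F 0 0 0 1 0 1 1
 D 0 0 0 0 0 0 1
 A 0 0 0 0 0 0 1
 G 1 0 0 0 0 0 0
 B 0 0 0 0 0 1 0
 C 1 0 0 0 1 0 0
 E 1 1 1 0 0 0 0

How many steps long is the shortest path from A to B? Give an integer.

One shortest route is A – E – F – C – B, which uses 4 edges, and at distance 3 from A we only reach {C, G}, which does not include B. So d(A,B) = 4.

4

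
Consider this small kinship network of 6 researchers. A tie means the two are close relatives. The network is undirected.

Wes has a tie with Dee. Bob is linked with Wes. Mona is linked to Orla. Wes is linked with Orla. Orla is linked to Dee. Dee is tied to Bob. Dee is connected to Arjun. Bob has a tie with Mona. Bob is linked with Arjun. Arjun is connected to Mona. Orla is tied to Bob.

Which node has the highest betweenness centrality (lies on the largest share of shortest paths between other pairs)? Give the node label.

Bob

Unnormalized betweenness of each node: Arjun:1/3, Bob:5/3, Dee:5/6, Mona:1/3, Orla:5/6, Wes:0.
Bob has the largest value, 5/3, making it the main broker — the node through which the most shortest paths run.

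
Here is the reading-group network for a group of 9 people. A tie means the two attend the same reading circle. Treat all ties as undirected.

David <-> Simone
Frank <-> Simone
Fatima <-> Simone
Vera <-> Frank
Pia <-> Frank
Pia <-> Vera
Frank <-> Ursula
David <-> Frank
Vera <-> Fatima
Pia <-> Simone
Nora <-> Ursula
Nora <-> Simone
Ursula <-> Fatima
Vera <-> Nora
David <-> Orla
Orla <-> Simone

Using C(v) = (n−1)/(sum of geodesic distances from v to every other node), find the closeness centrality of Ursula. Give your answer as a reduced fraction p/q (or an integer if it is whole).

4/7

Distances from Ursula: David:2, Fatima:1, Frank:1, Nora:1, Orla:3, Pia:2, Simone:2, Vera:2. Sum = 14.
n = 9, so closeness = 8/14 = 4/7.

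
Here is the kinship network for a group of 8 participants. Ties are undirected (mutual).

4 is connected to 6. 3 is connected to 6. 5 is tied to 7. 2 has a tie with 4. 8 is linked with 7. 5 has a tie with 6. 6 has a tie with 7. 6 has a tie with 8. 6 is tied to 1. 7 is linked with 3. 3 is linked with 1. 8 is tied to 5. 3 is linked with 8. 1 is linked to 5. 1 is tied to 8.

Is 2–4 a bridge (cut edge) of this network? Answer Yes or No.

Without the 2–4 edge there is no alternate route between 2 and 4, so the network disconnects. It is a bridge.

Yes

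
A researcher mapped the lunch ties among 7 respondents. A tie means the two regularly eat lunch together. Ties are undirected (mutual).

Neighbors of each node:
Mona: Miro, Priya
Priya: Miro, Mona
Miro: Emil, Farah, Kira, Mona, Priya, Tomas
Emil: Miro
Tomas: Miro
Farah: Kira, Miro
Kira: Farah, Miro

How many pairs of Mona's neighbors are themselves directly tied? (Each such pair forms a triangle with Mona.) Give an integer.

Mona's neighbors: Miro and Priya.
Neighbor pairs that are themselves tied: Mona–Miro–Priya. Each forms one triangle with Mona, for 1 in total.

1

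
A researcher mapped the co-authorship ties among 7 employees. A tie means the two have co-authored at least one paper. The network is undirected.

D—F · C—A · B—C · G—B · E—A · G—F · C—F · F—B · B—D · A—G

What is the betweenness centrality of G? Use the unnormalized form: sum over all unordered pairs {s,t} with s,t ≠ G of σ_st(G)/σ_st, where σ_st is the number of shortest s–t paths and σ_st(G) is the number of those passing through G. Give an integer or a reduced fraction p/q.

3

Pairs whose geodesics pass through G — D–A: 2/4; D–E: 2/4; B–A: 1/2; B–E: 1/2; F–A: 1/2; F–E: 1/2.
All other pairs contribute 0.
Summing the contributions gives betweenness(G) = 3.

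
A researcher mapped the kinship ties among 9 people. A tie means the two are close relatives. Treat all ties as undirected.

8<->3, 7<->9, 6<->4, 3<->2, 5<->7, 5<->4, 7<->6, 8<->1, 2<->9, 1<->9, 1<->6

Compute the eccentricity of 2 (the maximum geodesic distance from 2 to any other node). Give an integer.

Distances from 2: 1:2, 3:1, 4:4, 5:3, 6:3, 7:2, 8:2, 9:1.
The largest is 4 (to 4), so the eccentricity of 2 is 4.

4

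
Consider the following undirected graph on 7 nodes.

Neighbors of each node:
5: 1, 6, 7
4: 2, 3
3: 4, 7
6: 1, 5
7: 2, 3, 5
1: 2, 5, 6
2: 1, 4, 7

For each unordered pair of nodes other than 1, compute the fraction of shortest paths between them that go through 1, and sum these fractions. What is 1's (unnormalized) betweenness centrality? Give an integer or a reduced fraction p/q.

Pairs whose geodesics pass through 1 — 2–5: 1/2; 2–6: 1; 4–5: 1/3; 4–6: 1.
All other pairs contribute 0.
Summing the contributions gives betweenness(1) = 17/6.

17/6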